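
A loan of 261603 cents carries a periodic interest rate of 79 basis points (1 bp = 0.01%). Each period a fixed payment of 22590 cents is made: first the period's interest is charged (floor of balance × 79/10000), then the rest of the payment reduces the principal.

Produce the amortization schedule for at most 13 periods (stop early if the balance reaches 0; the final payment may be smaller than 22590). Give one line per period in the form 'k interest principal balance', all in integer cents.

1. interest=⌊261603·79/10000⌋=2066; principal=22590-2066=20524; balance=261603-20524=241079
2. interest=⌊241079·79/10000⌋=1904; principal=22590-1904=20686; balance=241079-20686=220393
3. interest=⌊220393·79/10000⌋=1741; principal=22590-1741=20849; balance=220393-20849=199544
4. interest=⌊199544·79/10000⌋=1576; principal=22590-1576=21014; balance=199544-21014=178530
5. interest=⌊178530·79/10000⌋=1410; principal=22590-1410=21180; balance=178530-21180=157350
6. interest=⌊157350·79/10000⌋=1243; principal=22590-1243=21347; balance=157350-21347=136003
7. interest=⌊136003·79/10000⌋=1074; principal=22590-1074=21516; balance=136003-21516=114487
8. interest=⌊114487·79/10000⌋=904; principal=22590-904=21686; balance=114487-21686=92801
9. interest=⌊92801·79/10000⌋=733; principal=22590-733=21857; balance=92801-21857=70944
10. interest=⌊70944·79/10000⌋=560; principal=22590-560=22030; balance=70944-22030=48914
11. interest=⌊48914·79/10000⌋=386; principal=22590-386=22204; balance=48914-22204=26710
12. interest=⌊26710·79/10000⌋=211; principal=22590-211=22379; balance=26710-22379=4331
13. interest=⌊4331·79/10000⌋=34; principal=min(22590-34,4331)=4331; balance=4331-4331=0

1 2066 20524 241079
2 1904 20686 220393
3 1741 20849 199544
4 1576 21014 178530
5 1410 21180 157350
6 1243 21347 136003
7 1074 21516 114487
8 904 21686 92801
9 733 21857 70944
10 560 22030 48914
11 386 22204 26710
12 211 22379 4331
13 34 4331 0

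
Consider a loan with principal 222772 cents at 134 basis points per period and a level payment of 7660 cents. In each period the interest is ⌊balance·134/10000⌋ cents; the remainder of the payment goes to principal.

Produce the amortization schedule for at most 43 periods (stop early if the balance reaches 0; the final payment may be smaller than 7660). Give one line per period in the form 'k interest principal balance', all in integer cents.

1. interest=⌊222772·134/10000⌋=2985; principal=7660-2985=4675; balance=222772-4675=218097
2. interest=⌊218097·134/10000⌋=2922; principal=7660-2922=4738; balance=218097-4738=213359
3. interest=⌊213359·134/10000⌋=2859; principal=7660-2859=4801; balance=213359-4801=208558
4. interest=⌊208558·134/10000⌋=2794; principal=7660-2794=4866; balance=208558-4866=203692
5. interest=⌊203692·134/10000⌋=2729; principal=7660-2729=4931; balance=203692-4931=198761
6. interest=⌊198761·134/10000⌋=2663; principal=7660-2663=4997; balance=198761-4997=193764
7. interest=⌊193764·134/10000⌋=2596; principal=7660-2596=5064; balance=193764-5064=188700
8. interest=⌊188700·134/10000⌋=2528; principal=7660-2528=5132; balance=188700-5132=183568
9. interest=⌊183568·134/10000⌋=2459; principal=7660-2459=5201; balance=183568-5201=178367
10. interest=⌊178367·134/10000⌋=2390; principal=7660-2390=5270; balance=178367-5270=173097
11. interest=⌊173097·134/10000⌋=2319; principal=7660-2319=5341; balance=173097-5341=167756
12. interest=⌊167756·134/10000⌋=2247; principal=7660-2247=5413; balance=167756-5413=162343
13. interest=⌊162343·134/10000⌋=2175; principal=7660-2175=5485; balance=162343-5485=156858
14. interest=⌊156858·134/10000⌋=2101; principal=7660-2101=5559; balance=156858-5559=151299
15. interest=⌊151299·134/10000⌋=2027; principal=7660-2027=5633; balance=151299-5633=145666
16. interest=⌊145666·134/10000⌋=1951; principal=7660-1951=5709; balance=145666-5709=139957
17. interest=⌊139957·134/10000⌋=1875; principal=7660-1875=5785; balance=139957-5785=134172
18. interest=⌊134172·134/10000⌋=1797; principal=7660-1797=5863; balance=134172-5863=128309
19. interest=⌊128309·134/10000⌋=1719; principal=7660-1719=5941; balance=128309-5941=122368
20. interest=⌊122368·134/10000⌋=1639; principal=7660-1639=6021; balance=122368-6021=116347
21. interest=⌊116347·134/10000⌋=1559; principal=7660-1559=6101; balance=116347-6101=110246
22. interest=⌊110246·134/10000⌋=1477; principal=7660-1477=6183; balance=110246-6183=104063
23. interest=⌊104063·134/10000⌋=1394; principal=7660-1394=6266; balance=104063-6266=97797
24. interest=⌊97797·134/10000⌋=1310; principal=7660-1310=6350; balance=97797-6350=91447
25. interest=⌊91447·134/10000⌋=1225; principal=7660-1225=6435; balance=91447-6435=85012
26. interest=⌊85012·134/10000⌋=1139; principal=7660-1139=6521; balance=85012-6521=78491
27. interest=⌊78491·134/10000⌋=1051; principal=7660-1051=6609; balance=78491-6609=71882
28. interest=⌊71882·134/10000⌋=963; principal=7660-963=6697; balance=71882-6697=65185
29. interest=⌊65185·134/10000⌋=873; principal=7660-873=6787; balance=65185-6787=58398
30. interest=⌊58398·134/10000⌋=782; principal=7660-782=6878; balance=58398-6878=51520
31. interest=⌊51520·134/10000⌋=690; principal=7660-690=6970; balance=51520-6970=44550
32. interest=⌊44550·134/10000⌋=596; principal=7660-596=7064; balance=44550-7064=37486
33. interest=⌊37486·134/10000⌋=502; principal=7660-502=7158; balance=37486-7158=30328
34. interest=⌊30328·134/10000⌋=406; principal=7660-406=7254; balance=30328-7254=23074
35. interest=⌊23074·134/10000⌋=309; principal=7660-309=7351; balance=23074-7351=15723
36. interest=⌊15723·134/10000⌋=210; principal=7660-210=7450; balance=15723-7450=8273
37. interest=⌊8273·134/10000⌋=110; principal=7660-110=7550; balance=8273-7550=723
38. interest=⌊723·134/10000⌋=9; principal=min(7660-9,723)=723; balance=723-723=0

1 2985 4675 218097
2 2922 4738 213359
3 2859 4801 208558
4 2794 4866 203692
5 2729 4931 198761
6 2663 4997 193764
7 2596 5064 188700
8 2528 5132 183568
9 2459 5201 178367
10 2390 5270 173097
11 2319 5341 167756
12 2247 5413 162343
13 2175 5485 156858
14 2101 5559 151299
15 2027 5633 145666
16 1951 5709 139957
17 1875 5785 134172
18 1797 5863 128309
19 1719 5941 122368
20 1639 6021 116347
21 1559 6101 110246
22 1477 6183 104063
23 1394 6266 97797
24 1310 6350 91447
25 1225 6435 85012
26 1139 6521 78491
27 1051 6609 71882
28 963 6697 65185
29 873 6787 58398
30 782 6878 51520
31 690 6970 44550
32 596 7064 37486
33 502 7158 30328
34 406 7254 23074
35 309 7351 15723
36 210 7450 8273
37 110 7550 723
38 9 723 0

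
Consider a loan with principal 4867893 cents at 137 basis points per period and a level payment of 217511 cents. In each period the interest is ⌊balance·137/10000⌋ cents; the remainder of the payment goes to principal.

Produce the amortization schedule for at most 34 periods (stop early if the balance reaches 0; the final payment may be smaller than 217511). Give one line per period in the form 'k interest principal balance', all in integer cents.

1 66690 150821 4717072
2 64623 152888 4564184
3 62529 154982 4409202
4 60406 157105 4252097
5 58253 159258 4092839
6 56071 161440 3931399
7 53860 163651 3767748
8 51618 165893 3601855
9 49345 168166 3433689
10 47041 170470 3263219
11 44706 172805 3090414
12 42338 175173 2915241
13 39938 177573 2737668
14 37506 180005 2557663
15 35039 182472 2375191
16 32540 184971 2190220
17 30006 187505 2002715
18 27437 190074 1812641
19 24833 192678 1619963
20 22193 195318 1424645
21 19517 197994 1226651
22 16805 200706 1025945
23 14055 203456 822489
24 11268 206243 616246
25 8442 209069 407177
26 5578 211933 195244
27 2674 195244 0

1. interest=⌊4867893·137/10000⌋=66690; principal=217511-66690=150821; balance=4867893-150821=4717072
2. interest=⌊4717072·137/10000⌋=64623; principal=217511-64623=152888; balance=4717072-152888=4564184
3. interest=⌊4564184·137/10000⌋=62529; principal=217511-62529=154982; balance=4564184-154982=4409202
4. interest=⌊4409202·137/10000⌋=60406; principal=217511-60406=157105; balance=4409202-157105=4252097
5. interest=⌊4252097·137/10000⌋=58253; principal=217511-58253=159258; balance=4252097-159258=4092839
6. interest=⌊4092839·137/10000⌋=56071; principal=217511-56071=161440; balance=4092839-161440=3931399
7. interest=⌊3931399·137/10000⌋=53860; principal=217511-53860=163651; balance=3931399-163651=3767748
8. interest=⌊3767748·137/10000⌋=51618; principal=217511-51618=165893; balance=3767748-165893=3601855
9. interest=⌊3601855·137/10000⌋=49345; principal=217511-49345=168166; balance=3601855-168166=3433689
10. interest=⌊3433689·137/10000⌋=47041; principal=217511-47041=170470; balance=3433689-170470=3263219
11. interest=⌊3263219·137/10000⌋=44706; principal=217511-44706=172805; balance=3263219-172805=3090414
12. interest=⌊3090414·137/10000⌋=42338; principal=217511-42338=175173; balance=3090414-175173=2915241
13. interest=⌊2915241·137/10000⌋=39938; principal=217511-39938=177573; balance=2915241-177573=2737668
14. interest=⌊2737668·137/10000⌋=37506; principal=217511-37506=180005; balance=2737668-180005=2557663
15. interest=⌊2557663·137/10000⌋=35039; principal=217511-35039=182472; balance=2557663-182472=2375191
16. interest=⌊2375191·137/10000⌋=32540; principal=217511-32540=184971; balance=2375191-184971=2190220
17. interest=⌊2190220·137/10000⌋=30006; principal=217511-30006=187505; balance=2190220-187505=2002715
18. interest=⌊2002715·137/10000⌋=27437; principal=217511-27437=190074; balance=2002715-190074=1812641
19. interest=⌊1812641·137/10000⌋=24833; principal=217511-24833=192678; balance=1812641-192678=1619963
20. interest=⌊1619963·137/10000⌋=22193; principal=217511-22193=195318; balance=1619963-195318=1424645
21. interest=⌊1424645·137/10000⌋=19517; principal=217511-19517=197994; balance=1424645-197994=1226651
22. interest=⌊1226651·137/10000⌋=16805; principal=217511-16805=200706; balance=1226651-200706=1025945
23. interest=⌊1025945·137/10000⌋=14055; principal=217511-14055=203456; balance=1025945-203456=822489
24. interest=⌊822489·137/10000⌋=11268; principal=217511-11268=206243; balance=822489-206243=616246
25. interest=⌊616246·137/10000⌋=8442; principal=217511-8442=209069; balance=616246-209069=407177
26. interest=⌊407177·137/10000⌋=5578; principal=217511-5578=211933; balance=407177-211933=195244
27. interest=⌊195244·137/10000⌋=2674; principal=min(217511-2674,195244)=195244; balance=195244-195244=0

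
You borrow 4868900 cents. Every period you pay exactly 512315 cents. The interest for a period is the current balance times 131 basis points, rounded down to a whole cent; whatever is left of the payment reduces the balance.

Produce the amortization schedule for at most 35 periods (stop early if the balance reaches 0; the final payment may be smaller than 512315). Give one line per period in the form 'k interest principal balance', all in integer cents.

1. interest=⌊4868900·131/10000⌋=63782; principal=512315-63782=448533; balance=4868900-448533=4420367
2. interest=⌊4420367·131/10000⌋=57906; principal=512315-57906=454409; balance=4420367-454409=3965958
3. interest=⌊3965958·131/10000⌋=51954; principal=512315-51954=460361; balance=3965958-460361=3505597
4. interest=⌊3505597·131/10000⌋=45923; principal=512315-45923=466392; balance=3505597-466392=3039205
5. interest=⌊3039205·131/10000⌋=39813; principal=512315-39813=472502; balance=3039205-472502=2566703
6. interest=⌊2566703·131/10000⌋=33623; principal=512315-33623=478692; balance=2566703-478692=2088011
7. interest=⌊2088011·131/10000⌋=27352; principal=512315-27352=484963; balance=2088011-484963=1603048
8. interest=⌊1603048·131/10000⌋=20999; principal=512315-20999=491316; balance=1603048-491316=1111732
9. interest=⌊1111732·131/10000⌋=14563; principal=512315-14563=497752; balance=1111732-497752=613980
10. interest=⌊613980·131/10000⌋=8043; principal=512315-8043=504272; balance=613980-504272=109708
11. interest=⌊109708·131/10000⌋=1437; principal=min(512315-1437,109708)=109708; balance=109708-109708=0

1 63782 448533 4420367
2 57906 454409 3965958
3 51954 460361 3505597
4 45923 466392 3039205
5 39813 472502 2566703
6 33623 478692 2088011
7 27352 484963 1603048
8 20999 491316 1111732
9 14563 497752 613980
10 8043 504272 109708
11 1437 109708 0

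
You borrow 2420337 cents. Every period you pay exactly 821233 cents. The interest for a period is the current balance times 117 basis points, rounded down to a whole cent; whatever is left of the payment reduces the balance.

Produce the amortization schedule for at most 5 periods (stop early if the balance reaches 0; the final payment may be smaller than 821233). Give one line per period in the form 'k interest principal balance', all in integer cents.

1 28317 792916 1627421
2 19040 802193 825228
3 9655 811578 13650
4 159 13650 0

1. interest=⌊2420337·117/10000⌋=28317; principal=821233-28317=792916; balance=2420337-792916=1627421
2. interest=⌊1627421·117/10000⌋=19040; principal=821233-19040=802193; balance=1627421-802193=825228
3. interest=⌊825228·117/10000⌋=9655; principal=821233-9655=811578; balance=825228-811578=13650
4. interest=⌊13650·117/10000⌋=159; principal=min(821233-159,13650)=13650; balance=13650-13650=0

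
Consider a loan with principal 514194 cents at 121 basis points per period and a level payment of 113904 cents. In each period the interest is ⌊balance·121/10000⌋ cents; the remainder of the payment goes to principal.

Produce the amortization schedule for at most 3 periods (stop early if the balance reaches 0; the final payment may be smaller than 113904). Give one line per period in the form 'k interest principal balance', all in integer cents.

1. interest=⌊514194·121/10000⌋=6221; principal=113904-6221=107683; balance=514194-107683=406511
2. interest=⌊406511·121/10000⌋=4918; principal=113904-4918=108986; balance=406511-108986=297525
3. interest=⌊297525·121/10000⌋=3600; principal=113904-3600=110304; balance=297525-110304=187221

1 6221 107683 406511
2 4918 108986 297525
3 3600 110304 187221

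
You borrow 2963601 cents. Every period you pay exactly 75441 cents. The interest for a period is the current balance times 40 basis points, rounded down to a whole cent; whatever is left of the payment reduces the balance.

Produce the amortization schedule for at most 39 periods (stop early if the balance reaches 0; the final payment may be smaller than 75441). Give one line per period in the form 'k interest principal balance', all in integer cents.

1 11854 63587 2900014
2 11600 63841 2836173
3 11344 64097 2772076
4 11088 64353 2707723
5 10830 64611 2643112
6 10572 64869 2578243
7 10312 65129 2513114
8 10052 65389 2447725
9 9790 65651 2382074
10 9528 65913 2316161
11 9264 66177 2249984
12 8999 66442 2183542
13 8734 66707 2116835
14 8467 66974 2049861
15 8199 67242 1982619
16 7930 67511 1915108
17 7660 67781 1847327
18 7389 68052 1779275
19 7117 68324 1710951
20 6843 68598 1642353
21 6569 68872 1573481
22 6293 69148 1504333
23 6017 69424 1434909
24 5739 69702 1365207
25 5460 69981 1295226
26 5180 70261 1224965
27 4899 70542 1154423
28 4617 70824 1083599
29 4334 71107 1012492
30 4049 71392 941100
31 3764 71677 869423
32 3477 71964 797459
33 3189 72252 725207
34 2900 72541 652666
35 2610 72831 579835
36 2319 73122 506713
37 2026 73415 433298
38 1733 73708 359590
39 1438 74003 285587

1. interest=⌊2963601·40/10000⌋=11854; principal=75441-11854=63587; balance=2963601-63587=2900014
2. interest=⌊2900014·40/10000⌋=11600; principal=75441-11600=63841; balance=2900014-63841=2836173
3. interest=⌊2836173·40/10000⌋=11344; principal=75441-11344=64097; balance=2836173-64097=2772076
4. interest=⌊2772076·40/10000⌋=11088; principal=75441-11088=64353; balance=2772076-64353=2707723
5. interest=⌊2707723·40/10000⌋=10830; principal=75441-10830=64611; balance=2707723-64611=2643112
6. interest=⌊2643112·40/10000⌋=10572; principal=75441-10572=64869; balance=2643112-64869=2578243
7. interest=⌊2578243·40/10000⌋=10312; principal=75441-10312=65129; balance=2578243-65129=2513114
8. interest=⌊2513114·40/10000⌋=10052; principal=75441-10052=65389; balance=2513114-65389=2447725
9. interest=⌊2447725·40/10000⌋=9790; principal=75441-9790=65651; balance=2447725-65651=2382074
10. interest=⌊2382074·40/10000⌋=9528; principal=75441-9528=65913; balance=2382074-65913=2316161
11. interest=⌊2316161·40/10000⌋=9264; principal=75441-9264=66177; balance=2316161-66177=2249984
12. interest=⌊2249984·40/10000⌋=8999; principal=75441-8999=66442; balance=2249984-66442=2183542
13. interest=⌊2183542·40/10000⌋=8734; principal=75441-8734=66707; balance=2183542-66707=2116835
14. interest=⌊2116835·40/10000⌋=8467; principal=75441-8467=66974; balance=2116835-66974=2049861
15. interest=⌊2049861·40/10000⌋=8199; principal=75441-8199=67242; balance=2049861-67242=1982619
16. interest=⌊1982619·40/10000⌋=7930; principal=75441-7930=67511; balance=1982619-67511=1915108
17. interest=⌊1915108·40/10000⌋=7660; principal=75441-7660=67781; balance=1915108-67781=1847327
18. interest=⌊1847327·40/10000⌋=7389; principal=75441-7389=68052; balance=1847327-68052=1779275
19. interest=⌊1779275·40/10000⌋=7117; principal=75441-7117=68324; balance=1779275-68324=1710951
20. interest=⌊1710951·40/10000⌋=6843; principal=75441-6843=68598; balance=1710951-68598=1642353
21. interest=⌊1642353·40/10000⌋=6569; principal=75441-6569=68872; balance=1642353-68872=1573481
22. interest=⌊1573481·40/10000⌋=6293; principal=75441-6293=69148; balance=1573481-69148=1504333
23. interest=⌊1504333·40/10000⌋=6017; principal=75441-6017=69424; balance=1504333-69424=1434909
24. interest=⌊1434909·40/10000⌋=5739; principal=75441-5739=69702; balance=1434909-69702=1365207
25. interest=⌊1365207·40/10000⌋=5460; principal=75441-5460=69981; balance=1365207-69981=1295226
26. interest=⌊1295226·40/10000⌋=5180; principal=75441-5180=70261; balance=1295226-70261=1224965
27. interest=⌊1224965·40/10000⌋=4899; principal=75441-4899=70542; balance=1224965-70542=1154423
28. interest=⌊1154423·40/10000⌋=4617; principal=75441-4617=70824; balance=1154423-70824=1083599
29. interest=⌊1083599·40/10000⌋=4334; principal=75441-4334=71107; balance=1083599-71107=1012492
30. interest=⌊1012492·40/10000⌋=4049; principal=75441-4049=71392; balance=1012492-71392=941100
31. interest=⌊941100·40/10000⌋=3764; principal=75441-3764=71677; balance=941100-71677=869423
32. interest=⌊869423·40/10000⌋=3477; principal=75441-3477=71964; balance=869423-71964=797459
33. interest=⌊797459·40/10000⌋=3189; principal=75441-3189=72252; balance=797459-72252=725207
34. interest=⌊725207·40/10000⌋=2900; principal=75441-2900=72541; balance=725207-72541=652666
35. interest=⌊652666·40/10000⌋=2610; principal=75441-2610=72831; balance=652666-72831=579835
36. interest=⌊579835·40/10000⌋=2319; principal=75441-2319=73122; balance=579835-73122=506713
37. interest=⌊506713·40/10000⌋=2026; principal=75441-2026=73415; balance=506713-73415=433298
38. interest=⌊433298·40/10000⌋=1733; principal=75441-1733=73708; balance=433298-73708=359590
39. interest=⌊359590·40/10000⌋=1438; principal=75441-1438=74003; balance=359590-74003=285587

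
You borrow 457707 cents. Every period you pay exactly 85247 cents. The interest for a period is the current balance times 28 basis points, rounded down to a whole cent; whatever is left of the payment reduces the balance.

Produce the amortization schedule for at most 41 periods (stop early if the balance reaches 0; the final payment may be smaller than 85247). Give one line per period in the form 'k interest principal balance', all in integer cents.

1. interest=⌊457707·28/10000⌋=1281; principal=85247-1281=83966; balance=457707-83966=373741
2. interest=⌊373741·28/10000⌋=1046; principal=85247-1046=84201; balance=373741-84201=289540
3. interest=⌊289540·28/10000⌋=810; principal=85247-810=84437; balance=289540-84437=205103
4. interest=⌊205103·28/10000⌋=574; principal=85247-574=84673; balance=205103-84673=120430
5. interest=⌊120430·28/10000⌋=337; principal=85247-337=84910; balance=120430-84910=35520
6. interest=⌊35520·28/10000⌋=99; principal=min(85247-99,35520)=35520; balance=35520-35520=0

1 1281 83966 373741
2 1046 84201 289540
3 810 84437 205103
4 574 84673 120430
5 337 84910 35520
6 99 35520 0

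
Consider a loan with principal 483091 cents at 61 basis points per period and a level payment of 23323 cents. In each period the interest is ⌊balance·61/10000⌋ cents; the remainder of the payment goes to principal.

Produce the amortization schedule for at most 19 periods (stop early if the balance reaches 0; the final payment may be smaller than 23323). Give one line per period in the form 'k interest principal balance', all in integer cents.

1 2946 20377 462714
2 2822 20501 442213
3 2697 20626 421587
4 2571 20752 400835
5 2445 20878 379957
6 2317 21006 358951
7 2189 21134 337817
8 2060 21263 316554
9 1930 21393 295161
10 1800 21523 273638
11 1669 21654 251984
12 1537 21786 230198
13 1404 21919 208279
14 1270 22053 186226
15 1135 22188 164038
16 1000 22323 141715
17 864 22459 119256
18 727 22596 96660
19 589 22734 73926

1. interest=⌊483091·61/10000⌋=2946; principal=23323-2946=20377; balance=483091-20377=462714
2. interest=⌊462714·61/10000⌋=2822; principal=23323-2822=20501; balance=462714-20501=442213
3. interest=⌊442213·61/10000⌋=2697; principal=23323-2697=20626; balance=442213-20626=421587
4. interest=⌊421587·61/10000⌋=2571; principal=23323-2571=20752; balance=421587-20752=400835
5. interest=⌊400835·61/10000⌋=2445; principal=23323-2445=20878; balance=400835-20878=379957
6. interest=⌊379957·61/10000⌋=2317; principal=23323-2317=21006; balance=379957-21006=358951
7. interest=⌊358951·61/10000⌋=2189; principal=23323-2189=21134; balance=358951-21134=337817
8. interest=⌊337817·61/10000⌋=2060; principal=23323-2060=21263; balance=337817-21263=316554
9. interest=⌊316554·61/10000⌋=1930; principal=23323-1930=21393; balance=316554-21393=295161
10. interest=⌊295161·61/10000⌋=1800; principal=23323-1800=21523; balance=295161-21523=273638
11. interest=⌊273638·61/10000⌋=1669; principal=23323-1669=21654; balance=273638-21654=251984
12. interest=⌊251984·61/10000⌋=1537; principal=23323-1537=21786; balance=251984-21786=230198
13. interest=⌊230198·61/10000⌋=1404; principal=23323-1404=21919; balance=230198-21919=208279
14. interest=⌊208279·61/10000⌋=1270; principal=23323-1270=22053; balance=208279-22053=186226
15. interest=⌊186226·61/10000⌋=1135; principal=23323-1135=22188; balance=186226-22188=164038
16. interest=⌊164038·61/10000⌋=1000; principal=23323-1000=22323; balance=164038-22323=141715
17. interest=⌊141715·61/10000⌋=864; principal=23323-864=22459; balance=141715-22459=119256
18. interest=⌊119256·61/10000⌋=727; principal=23323-727=22596; balance=119256-22596=96660
19. interest=⌊96660·61/10000⌋=589; principal=23323-589=22734; balance=96660-22734=73926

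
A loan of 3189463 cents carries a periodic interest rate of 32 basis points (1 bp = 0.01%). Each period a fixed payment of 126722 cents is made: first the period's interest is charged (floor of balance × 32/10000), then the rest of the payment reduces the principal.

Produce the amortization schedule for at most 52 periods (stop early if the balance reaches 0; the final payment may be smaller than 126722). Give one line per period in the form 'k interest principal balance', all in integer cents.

1. interest=⌊3189463·32/10000⌋=10206; principal=126722-10206=116516; balance=3189463-116516=3072947
2. interest=⌊3072947·32/10000⌋=9833; principal=126722-9833=116889; balance=3072947-116889=2956058
3. interest=⌊2956058·32/10000⌋=9459; principal=126722-9459=117263; balance=2956058-117263=2838795
4. interest=⌊2838795·32/10000⌋=9084; principal=126722-9084=117638; balance=2838795-117638=2721157
5. interest=⌊2721157·32/10000⌋=8707; principal=126722-8707=118015; balance=2721157-118015=2603142
6. interest=⌊2603142·32/10000⌋=8330; principal=126722-8330=118392; balance=2603142-118392=2484750
7. interest=⌊2484750·32/10000⌋=7951; principal=126722-7951=118771; balance=2484750-118771=2365979
8. interest=⌊2365979·32/10000⌋=7571; principal=126722-7571=119151; balance=2365979-119151=2246828
9. interest=⌊2246828·32/10000⌋=7189; principal=126722-7189=119533; balance=2246828-119533=2127295
10. interest=⌊2127295·32/10000⌋=6807; principal=126722-6807=119915; balance=2127295-119915=2007380
11. interest=⌊2007380·32/10000⌋=6423; principal=126722-6423=120299; balance=2007380-120299=1887081
12. interest=⌊1887081·32/10000⌋=6038; principal=126722-6038=120684; balance=1887081-120684=1766397
13. interest=⌊1766397·32/10000⌋=5652; principal=126722-5652=121070; balance=1766397-121070=1645327
14. interest=⌊1645327·32/10000⌋=5265; principal=126722-5265=121457; balance=1645327-121457=1523870
15. interest=⌊1523870·32/10000⌋=4876; principal=126722-4876=121846; balance=1523870-121846=1402024
16. interest=⌊1402024·32/10000⌋=4486; principal=126722-4486=122236; balance=1402024-122236=1279788
17. interest=⌊1279788·32/10000⌋=4095; principal=126722-4095=122627; balance=1279788-122627=1157161
18. interest=⌊1157161·32/10000⌋=3702; principal=126722-3702=123020; balance=1157161-123020=1034141
19. interest=⌊1034141·32/10000⌋=3309; principal=126722-3309=123413; balance=1034141-123413=910728
20. interest=⌊910728·32/10000⌋=2914; principal=126722-2914=123808; balance=910728-123808=786920
21. interest=⌊786920·32/10000⌋=2518; principal=126722-2518=124204; balance=786920-124204=662716
22. interest=⌊662716·32/10000⌋=2120; principal=126722-2120=124602; balance=662716-124602=538114
23. interest=⌊538114·32/10000⌋=1721; principal=126722-1721=125001; balance=538114-125001=413113
24. interest=⌊413113·32/10000⌋=1321; principal=126722-1321=125401; balance=413113-125401=287712
25. interest=⌊287712·32/10000⌋=920; principal=126722-920=125802; balance=287712-125802=161910
26. interest=⌊161910·32/10000⌋=518; principal=126722-518=126204; balance=161910-126204=35706
27. interest=⌊35706·32/10000⌋=114; principal=min(126722-114,35706)=35706; balance=35706-35706=0

1 10206 116516 3072947
2 9833 116889 2956058
3 9459 117263 2838795
4 9084 117638 2721157
5 8707 118015 2603142
6 8330 118392 2484750
7 7951 118771 2365979
8 7571 119151 2246828
9 7189 119533 2127295
10 6807 119915 2007380
11 6423 120299 1887081
12 6038 120684 1766397
13 5652 121070 1645327
14 5265 121457 1523870
15 4876 121846 1402024
16 4486 122236 1279788
17 4095 122627 1157161
18 3702 123020 1034141
19 3309 123413 910728
20 2914 123808 786920
21 2518 124204 662716
22 2120 124602 538114
23 1721 125001 413113
24 1321 125401 287712
25 920 125802 161910
26 518 126204 35706
27 114 35706 0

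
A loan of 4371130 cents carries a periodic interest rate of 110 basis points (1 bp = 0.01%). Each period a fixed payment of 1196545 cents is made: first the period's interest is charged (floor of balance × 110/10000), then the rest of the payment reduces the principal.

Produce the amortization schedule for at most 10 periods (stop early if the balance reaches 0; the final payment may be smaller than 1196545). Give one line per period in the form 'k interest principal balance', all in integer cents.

1. interest=⌊4371130·110/10000⌋=48082; principal=1196545-48082=1148463; balance=4371130-1148463=3222667
2. interest=⌊3222667·110/10000⌋=35449; principal=1196545-35449=1161096; balance=3222667-1161096=2061571
3. interest=⌊2061571·110/10000⌋=22677; principal=1196545-22677=1173868; balance=2061571-1173868=887703
4. interest=⌊887703·110/10000⌋=9764; principal=min(1196545-9764,887703)=887703; balance=887703-887703=0

1 48082 1148463 3222667
2 35449 1161096 2061571
3 22677 1173868 887703
4 9764 887703 0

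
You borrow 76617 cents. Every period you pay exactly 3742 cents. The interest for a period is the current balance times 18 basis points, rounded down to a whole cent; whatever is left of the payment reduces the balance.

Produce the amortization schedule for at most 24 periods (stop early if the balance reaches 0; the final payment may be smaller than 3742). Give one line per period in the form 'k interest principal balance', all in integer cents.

1. interest=⌊76617·18/10000⌋=137; principal=3742-137=3605; balance=76617-3605=73012
2. interest=⌊73012·18/10000⌋=131; principal=3742-131=3611; balance=73012-3611=69401
3. interest=⌊69401·18/10000⌋=124; principal=3742-124=3618; balance=69401-3618=65783
4. interest=⌊65783·18/10000⌋=118; principal=3742-118=3624; balance=65783-3624=62159
5. interest=⌊62159·18/10000⌋=111; principal=3742-111=3631; balance=62159-3631=58528
6. interest=⌊58528·18/10000⌋=105; principal=3742-105=3637; balance=58528-3637=54891
7. interest=⌊54891·18/10000⌋=98; principal=3742-98=3644; balance=54891-3644=51247
8. interest=⌊51247·18/10000⌋=92; principal=3742-92=3650; balance=51247-3650=47597
9. interest=⌊47597·18/10000⌋=85; principal=3742-85=3657; balance=47597-3657=43940
10. interest=⌊43940·18/10000⌋=79; principal=3742-79=3663; balance=43940-3663=40277
11. interest=⌊40277·18/10000⌋=72; principal=3742-72=3670; balance=40277-3670=36607
12. interest=⌊36607·18/10000⌋=65; principal=3742-65=3677; balance=36607-3677=32930
13. interest=⌊32930·18/10000⌋=59; principal=3742-59=3683; balance=32930-3683=29247
14. interest=⌊29247·18/10000⌋=52; principal=3742-52=3690; balance=29247-3690=25557
15. interest=⌊25557·18/10000⌋=46; principal=3742-46=3696; balance=25557-3696=21861
16. interest=⌊21861·18/10000⌋=39; principal=3742-39=3703; balance=21861-3703=18158
17. interest=⌊18158·18/10000⌋=32; principal=3742-32=3710; balance=18158-3710=14448
18. interest=⌊14448·18/10000⌋=26; principal=3742-26=3716; balance=14448-3716=10732
19. interest=⌊10732·18/10000⌋=19; principal=3742-19=3723; balance=10732-3723=7009
20. interest=⌊7009·18/10000⌋=12; principal=3742-12=3730; balance=7009-3730=3279
21. interest=⌊3279·18/10000⌋=5; principal=min(3742-5,3279)=3279; balance=3279-3279=0

1 137 3605 73012
2 131 3611 69401
3 124 3618 65783
4 118 3624 62159
5 111 3631 58528
6 105 3637 54891
7 98 3644 51247
8 92 3650 47597
9 85 3657 43940
10 79 3663 40277
11 72 3670 36607
12 65 3677 32930
13 59 3683 29247
14 52 3690 25557
15 46 3696 21861
16 39 3703 18158
17 32 3710 14448
18 26 3716 10732
19 19 3723 7009
20 12 3730 3279
21 5 3279 0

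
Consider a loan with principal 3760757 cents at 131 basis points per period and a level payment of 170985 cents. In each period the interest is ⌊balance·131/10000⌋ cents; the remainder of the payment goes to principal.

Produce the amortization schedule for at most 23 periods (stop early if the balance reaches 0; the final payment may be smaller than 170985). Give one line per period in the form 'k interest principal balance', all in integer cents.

1. interest=⌊3760757·131/10000⌋=49265; principal=170985-49265=121720; balance=3760757-121720=3639037
2. interest=⌊3639037·131/10000⌋=47671; principal=170985-47671=123314; balance=3639037-123314=3515723
3. interest=⌊3515723·131/10000⌋=46055; principal=170985-46055=124930; balance=3515723-124930=3390793
4. interest=⌊3390793·131/10000⌋=44419; principal=170985-44419=126566; balance=3390793-126566=3264227
5. interest=⌊3264227·131/10000⌋=42761; principal=170985-42761=128224; balance=3264227-128224=3136003
6. interest=⌊3136003·131/10000⌋=41081; principal=170985-41081=129904; balance=3136003-129904=3006099
7. interest=⌊3006099·131/10000⌋=39379; principal=170985-39379=131606; balance=3006099-131606=2874493
8. interest=⌊2874493·131/10000⌋=37655; principal=170985-37655=133330; balance=2874493-133330=2741163
9. interest=⌊2741163·131/10000⌋=35909; principal=170985-35909=135076; balance=2741163-135076=2606087
10. interest=⌊2606087·131/10000⌋=34139; principal=170985-34139=136846; balance=2606087-136846=2469241
11. interest=⌊2469241·131/10000⌋=32347; principal=170985-32347=138638; balance=2469241-138638=2330603
12. interest=⌊2330603·131/10000⌋=30530; principal=170985-30530=140455; balance=2330603-140455=2190148
13. interest=⌊2190148·131/10000⌋=28690; principal=170985-28690=142295; balance=2190148-142295=2047853
14. interest=⌊2047853·131/10000⌋=26826; principal=170985-26826=144159; balance=2047853-144159=1903694
15. interest=⌊1903694·131/10000⌋=24938; principal=170985-24938=146047; balance=1903694-146047=1757647
16. interest=⌊1757647·131/10000⌋=23025; principal=170985-23025=147960; balance=1757647-147960=1609687
17. interest=⌊1609687·131/10000⌋=21086; principal=170985-21086=149899; balance=1609687-149899=1459788
18. interest=⌊1459788·131/10000⌋=19123; principal=170985-19123=151862; balance=1459788-151862=1307926
19. interest=⌊1307926·131/10000⌋=17133; principal=170985-17133=153852; balance=1307926-153852=1154074
20. interest=⌊1154074·131/10000⌋=15118; principal=170985-15118=155867; balance=1154074-155867=998207
21. interest=⌊998207·131/10000⌋=13076; principal=170985-13076=157909; balance=998207-157909=840298
22. interest=⌊840298·131/10000⌋=11007; principal=170985-11007=159978; balance=840298-159978=680320
23. interest=⌊680320·131/10000⌋=8912; principal=170985-8912=162073; balance=680320-162073=518247

1 49265 121720 3639037
2 47671 123314 3515723
3 46055 124930 3390793
4 44419 126566 3264227
5 42761 128224 3136003
6 41081 129904 3006099
7 39379 131606 2874493
8 37655 133330 2741163
9 35909 135076 2606087
10 34139 136846 2469241
11 32347 138638 2330603
12 30530 140455 2190148
13 28690 142295 2047853
14 26826 144159 1903694
15 24938 146047 1757647
16 23025 147960 1609687
17 21086 149899 1459788
18 19123 151862 1307926
19 17133 153852 1154074
20 15118 155867 998207
21 13076 157909 840298
22 11007 159978 680320
23 8912 162073 518247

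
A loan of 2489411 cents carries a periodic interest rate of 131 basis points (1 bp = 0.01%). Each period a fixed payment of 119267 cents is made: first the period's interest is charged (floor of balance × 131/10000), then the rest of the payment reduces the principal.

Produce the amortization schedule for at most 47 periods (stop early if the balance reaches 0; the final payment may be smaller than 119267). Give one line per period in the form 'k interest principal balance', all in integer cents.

1 32611 86656 2402755
2 31476 87791 2314964
3 30326 88941 2226023
4 29160 90107 2135916
5 27980 91287 2044629
6 26784 92483 1952146
7 25573 93694 1858452
8 24345 94922 1763530
9 23102 96165 1667365
10 21842 97425 1569940
11 20566 98701 1471239
12 19273 99994 1371245
13 17963 101304 1269941
14 16636 102631 1167310
15 15291 103976 1063334
16 13929 105338 957996
17 12549 106718 851278
18 11151 108116 743162
19 9735 109532 633630
20 8300 110967 522663
21 6846 112421 410242
22 5374 113893 296349
23 3882 115385 180964
24 2370 116897 64067
25 839 64067 0

1. interest=⌊2489411·131/10000⌋=32611; principal=119267-32611=86656; balance=2489411-86656=2402755
2. interest=⌊2402755·131/10000⌋=31476; principal=119267-31476=87791; balance=2402755-87791=2314964
3. interest=⌊2314964·131/10000⌋=30326; principal=119267-30326=88941; balance=2314964-88941=2226023
4. interest=⌊2226023·131/10000⌋=29160; principal=119267-29160=90107; balance=2226023-90107=2135916
5. interest=⌊2135916·131/10000⌋=27980; principal=119267-27980=91287; balance=2135916-91287=2044629
6. interest=⌊2044629·131/10000⌋=26784; principal=119267-26784=92483; balance=2044629-92483=1952146
7. interest=⌊1952146·131/10000⌋=25573; principal=119267-25573=93694; balance=1952146-93694=1858452
8. interest=⌊1858452·131/10000⌋=24345; principal=119267-24345=94922; balance=1858452-94922=1763530
9. interest=⌊1763530·131/10000⌋=23102; principal=119267-23102=96165; balance=1763530-96165=1667365
10. interest=⌊1667365·131/10000⌋=21842; principal=119267-21842=97425; balance=1667365-97425=1569940
11. interest=⌊1569940·131/10000⌋=20566; principal=119267-20566=98701; balance=1569940-98701=1471239
12. interest=⌊1471239·131/10000⌋=19273; principal=119267-19273=99994; balance=1471239-99994=1371245
13. interest=⌊1371245·131/10000⌋=17963; principal=119267-17963=101304; balance=1371245-101304=1269941
14. interest=⌊1269941·131/10000⌋=16636; principal=119267-16636=102631; balance=1269941-102631=1167310
15. interest=⌊1167310·131/10000⌋=15291; principal=119267-15291=103976; balance=1167310-103976=1063334
16. interest=⌊1063334·131/10000⌋=13929; principal=119267-13929=105338; balance=1063334-105338=957996
17. interest=⌊957996·131/10000⌋=12549; principal=119267-12549=106718; balance=957996-106718=851278
18. interest=⌊851278·131/10000⌋=11151; principal=119267-11151=108116; balance=851278-108116=743162
19. interest=⌊743162·131/10000⌋=9735; principal=119267-9735=109532; balance=743162-109532=633630
20. interest=⌊633630·131/10000⌋=8300; principal=119267-8300=110967; balance=633630-110967=522663
21. interest=⌊522663·131/10000⌋=6846; principal=119267-6846=112421; balance=522663-112421=410242
22. interest=⌊410242·131/10000⌋=5374; principal=119267-5374=113893; balance=410242-113893=296349
23. interest=⌊296349·131/10000⌋=3882; principal=119267-3882=115385; balance=296349-115385=180964
24. interest=⌊180964·131/10000⌋=2370; principal=119267-2370=116897; balance=180964-116897=64067
25. interest=⌊64067·131/10000⌋=839; principal=min(119267-839,64067)=64067; balance=64067-64067=0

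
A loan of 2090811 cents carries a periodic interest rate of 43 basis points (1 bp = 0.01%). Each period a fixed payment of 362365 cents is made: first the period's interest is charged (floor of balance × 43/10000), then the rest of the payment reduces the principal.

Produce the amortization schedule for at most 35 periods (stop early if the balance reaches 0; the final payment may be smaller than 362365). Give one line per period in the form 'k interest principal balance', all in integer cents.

1 8990 353375 1737436
2 7470 354895 1382541
3 5944 356421 1026120
4 4412 357953 668167
5 2873 359492 308675
6 1327 308675 0

1. interest=⌊2090811·43/10000⌋=8990; principal=362365-8990=353375; balance=2090811-353375=1737436
2. interest=⌊1737436·43/10000⌋=7470; principal=362365-7470=354895; balance=1737436-354895=1382541
3. interest=⌊1382541·43/10000⌋=5944; principal=362365-5944=356421; balance=1382541-356421=1026120
4. interest=⌊1026120·43/10000⌋=4412; principal=362365-4412=357953; balance=1026120-357953=668167
5. interest=⌊668167·43/10000⌋=2873; principal=362365-2873=359492; balance=668167-359492=308675
6. interest=⌊308675·43/10000⌋=1327; principal=min(362365-1327,308675)=308675; balance=308675-308675=0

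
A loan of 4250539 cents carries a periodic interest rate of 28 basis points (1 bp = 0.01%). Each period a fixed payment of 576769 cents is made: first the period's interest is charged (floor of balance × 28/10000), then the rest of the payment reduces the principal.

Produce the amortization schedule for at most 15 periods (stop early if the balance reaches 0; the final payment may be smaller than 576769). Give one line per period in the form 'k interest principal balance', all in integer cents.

1. interest=⌊4250539·28/10000⌋=11901; principal=576769-11901=564868; balance=4250539-564868=3685671
2. interest=⌊3685671·28/10000⌋=10319; principal=576769-10319=566450; balance=3685671-566450=3119221
3. interest=⌊3119221·28/10000⌋=8733; principal=576769-8733=568036; balance=3119221-568036=2551185
4. interest=⌊2551185·28/10000⌋=7143; principal=576769-7143=569626; balance=2551185-569626=1981559
5. interest=⌊1981559·28/10000⌋=5548; principal=576769-5548=571221; balance=1981559-571221=1410338
6. interest=⌊1410338·28/10000⌋=3948; principal=576769-3948=572821; balance=1410338-572821=837517
7. interest=⌊837517·28/10000⌋=2345; principal=576769-2345=574424; balance=837517-574424=263093
8. interest=⌊263093·28/10000⌋=736; principal=min(576769-736,263093)=263093; balance=263093-263093=0

1 11901 564868 3685671
2 10319 566450 3119221
3 8733 568036 2551185
4 7143 569626 1981559
5 5548 571221 1410338
6 3948 572821 837517
7 2345 574424 263093
8 736 263093 0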